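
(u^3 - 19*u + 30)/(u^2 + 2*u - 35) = (u^3 - 19*u + 30)/(u^2 + 2*u - 35)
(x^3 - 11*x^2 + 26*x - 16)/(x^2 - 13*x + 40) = (x^2 - 3*x + 2)/(x - 5)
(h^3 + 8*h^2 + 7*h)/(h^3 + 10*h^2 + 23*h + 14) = h/(h + 2)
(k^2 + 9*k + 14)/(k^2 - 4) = (k + 7)/(k - 2)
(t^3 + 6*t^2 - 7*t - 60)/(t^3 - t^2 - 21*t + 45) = (t + 4)/(t - 3)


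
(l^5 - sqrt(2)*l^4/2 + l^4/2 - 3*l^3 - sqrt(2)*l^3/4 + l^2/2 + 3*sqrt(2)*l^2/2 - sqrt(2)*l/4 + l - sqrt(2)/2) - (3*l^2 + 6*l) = l^5 - sqrt(2)*l^4/2 + l^4/2 - 3*l^3 - sqrt(2)*l^3/4 - 5*l^2/2 + 3*sqrt(2)*l^2/2 - 5*l - sqrt(2)*l/4 - sqrt(2)/2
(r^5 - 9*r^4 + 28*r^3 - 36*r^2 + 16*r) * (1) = r^5 - 9*r^4 + 28*r^3 - 36*r^2 + 16*r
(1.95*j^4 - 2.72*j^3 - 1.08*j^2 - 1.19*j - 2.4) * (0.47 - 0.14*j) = -0.273*j^5 + 1.2973*j^4 - 1.1272*j^3 - 0.341*j^2 - 0.2233*j - 1.128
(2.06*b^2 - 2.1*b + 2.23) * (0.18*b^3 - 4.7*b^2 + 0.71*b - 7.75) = 0.3708*b^5 - 10.06*b^4 + 11.734*b^3 - 27.937*b^2 + 17.8583*b - 17.2825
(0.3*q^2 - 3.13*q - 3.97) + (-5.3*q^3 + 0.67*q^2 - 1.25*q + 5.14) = -5.3*q^3 + 0.97*q^2 - 4.38*q + 1.17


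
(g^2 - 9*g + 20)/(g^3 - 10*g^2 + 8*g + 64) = (g - 5)/(g^2 - 6*g - 16)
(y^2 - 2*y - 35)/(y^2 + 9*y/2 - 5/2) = 2*(y - 7)/(2*y - 1)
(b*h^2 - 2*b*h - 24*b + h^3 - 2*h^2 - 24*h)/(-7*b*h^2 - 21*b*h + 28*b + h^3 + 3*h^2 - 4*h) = (-b*h + 6*b - h^2 + 6*h)/(7*b*h - 7*b - h^2 + h)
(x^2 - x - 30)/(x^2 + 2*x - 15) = (x - 6)/(x - 3)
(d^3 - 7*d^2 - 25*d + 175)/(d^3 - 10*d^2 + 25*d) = (d^2 - 2*d - 35)/(d*(d - 5))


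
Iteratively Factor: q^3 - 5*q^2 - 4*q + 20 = (q + 2)*(q^2 - 7*q + 10) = (q - 5)*(q + 2)*(q - 2)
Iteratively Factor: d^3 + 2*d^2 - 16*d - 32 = (d - 4)*(d^2 + 6*d + 8) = (d - 4)*(d + 4)*(d + 2)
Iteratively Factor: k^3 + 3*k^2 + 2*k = (k + 2)*(k^2 + k) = (k + 1)*(k + 2)*(k)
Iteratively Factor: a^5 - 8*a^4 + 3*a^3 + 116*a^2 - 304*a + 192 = (a - 4)*(a^4 - 4*a^3 - 13*a^2 + 64*a - 48) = (a - 4)*(a + 4)*(a^3 - 8*a^2 + 19*a - 12) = (a - 4)*(a - 1)*(a + 4)*(a^2 - 7*a + 12) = (a - 4)*(a - 3)*(a - 1)*(a + 4)*(a - 4)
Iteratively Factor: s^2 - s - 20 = (s - 5)*(s + 4)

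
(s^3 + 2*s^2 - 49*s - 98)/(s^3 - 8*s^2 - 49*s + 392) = (s + 2)/(s - 8)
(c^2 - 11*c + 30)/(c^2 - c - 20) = (c - 6)/(c + 4)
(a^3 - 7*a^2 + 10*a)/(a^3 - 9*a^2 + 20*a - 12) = a*(a - 5)/(a^2 - 7*a + 6)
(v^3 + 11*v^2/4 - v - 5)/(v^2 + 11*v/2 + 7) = (4*v^2 + 3*v - 10)/(2*(2*v + 7))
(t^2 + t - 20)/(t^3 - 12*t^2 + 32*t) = (t + 5)/(t*(t - 8))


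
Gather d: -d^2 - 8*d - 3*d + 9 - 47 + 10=-d^2 - 11*d - 28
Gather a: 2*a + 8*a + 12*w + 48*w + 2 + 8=10*a + 60*w + 10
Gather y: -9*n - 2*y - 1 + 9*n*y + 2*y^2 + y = -9*n + 2*y^2 + y*(9*n - 1) - 1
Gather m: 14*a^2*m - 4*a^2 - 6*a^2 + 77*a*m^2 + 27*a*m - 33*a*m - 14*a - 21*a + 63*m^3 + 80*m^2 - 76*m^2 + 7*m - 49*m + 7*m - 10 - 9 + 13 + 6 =-10*a^2 - 35*a + 63*m^3 + m^2*(77*a + 4) + m*(14*a^2 - 6*a - 35)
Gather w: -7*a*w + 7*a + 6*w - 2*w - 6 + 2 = 7*a + w*(4 - 7*a) - 4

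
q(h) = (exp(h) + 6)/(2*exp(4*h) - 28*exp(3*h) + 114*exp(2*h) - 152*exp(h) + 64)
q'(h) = (exp(h) + 6)*(-8*exp(4*h) + 84*exp(3*h) - 228*exp(2*h) + 152*exp(h))/(2*exp(4*h) - 28*exp(3*h) + 114*exp(2*h) - 152*exp(h) + 64)^2 + exp(h)/(2*exp(4*h) - 28*exp(3*h) + 114*exp(2*h) - 152*exp(h) + 64)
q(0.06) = 45.30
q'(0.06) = -1525.56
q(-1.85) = 0.14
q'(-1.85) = 0.07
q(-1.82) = 0.15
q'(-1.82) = 0.07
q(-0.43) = 1.11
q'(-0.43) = 4.54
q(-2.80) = 0.11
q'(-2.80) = 0.02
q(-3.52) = 0.10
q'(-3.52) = 0.01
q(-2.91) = 0.11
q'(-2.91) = 0.02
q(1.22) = 0.29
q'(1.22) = 1.10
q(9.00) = 0.00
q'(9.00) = 0.00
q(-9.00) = 0.09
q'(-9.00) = 0.00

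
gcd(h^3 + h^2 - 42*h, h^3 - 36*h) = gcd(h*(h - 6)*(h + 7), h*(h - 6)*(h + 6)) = h^2 - 6*h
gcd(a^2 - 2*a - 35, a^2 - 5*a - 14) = a - 7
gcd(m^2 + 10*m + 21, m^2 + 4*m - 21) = m + 7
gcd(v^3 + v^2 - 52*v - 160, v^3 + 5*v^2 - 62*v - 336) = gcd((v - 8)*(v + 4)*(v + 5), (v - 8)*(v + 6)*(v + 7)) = v - 8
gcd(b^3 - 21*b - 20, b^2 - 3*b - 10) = b - 5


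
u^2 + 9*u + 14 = (u + 2)*(u + 7)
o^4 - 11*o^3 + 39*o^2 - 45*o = o*(o - 5)*(o - 3)^2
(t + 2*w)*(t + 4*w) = t^2 + 6*t*w + 8*w^2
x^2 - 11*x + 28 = (x - 7)*(x - 4)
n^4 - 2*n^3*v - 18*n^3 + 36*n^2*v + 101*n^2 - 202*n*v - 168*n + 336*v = (n - 8)*(n - 7)*(n - 3)*(n - 2*v)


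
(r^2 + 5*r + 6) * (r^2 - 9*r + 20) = r^4 - 4*r^3 - 19*r^2 + 46*r + 120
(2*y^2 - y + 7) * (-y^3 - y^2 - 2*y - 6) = -2*y^5 - y^4 - 10*y^3 - 17*y^2 - 8*y - 42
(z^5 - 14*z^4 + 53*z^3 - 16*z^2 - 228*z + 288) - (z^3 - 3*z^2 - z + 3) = z^5 - 14*z^4 + 52*z^3 - 13*z^2 - 227*z + 285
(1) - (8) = -7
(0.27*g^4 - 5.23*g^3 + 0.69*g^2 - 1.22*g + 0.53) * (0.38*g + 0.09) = 0.1026*g^5 - 1.9631*g^4 - 0.2085*g^3 - 0.4015*g^2 + 0.0916*g + 0.0477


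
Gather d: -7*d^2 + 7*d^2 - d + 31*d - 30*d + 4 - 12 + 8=0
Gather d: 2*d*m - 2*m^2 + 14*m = 2*d*m - 2*m^2 + 14*m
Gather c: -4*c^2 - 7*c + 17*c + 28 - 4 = -4*c^2 + 10*c + 24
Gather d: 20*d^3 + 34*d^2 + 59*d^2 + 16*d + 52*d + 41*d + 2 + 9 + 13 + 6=20*d^3 + 93*d^2 + 109*d + 30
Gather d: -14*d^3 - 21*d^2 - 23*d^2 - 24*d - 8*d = -14*d^3 - 44*d^2 - 32*d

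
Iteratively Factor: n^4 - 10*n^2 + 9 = (n - 1)*(n^3 + n^2 - 9*n - 9) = (n - 3)*(n - 1)*(n^2 + 4*n + 3) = (n - 3)*(n - 1)*(n + 1)*(n + 3)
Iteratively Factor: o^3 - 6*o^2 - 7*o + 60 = (o + 3)*(o^2 - 9*o + 20) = (o - 4)*(o + 3)*(o - 5)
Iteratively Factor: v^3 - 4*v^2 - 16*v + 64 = (v + 4)*(v^2 - 8*v + 16) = (v - 4)*(v + 4)*(v - 4)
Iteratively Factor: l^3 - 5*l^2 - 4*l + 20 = (l - 2)*(l^2 - 3*l - 10) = (l - 2)*(l + 2)*(l - 5)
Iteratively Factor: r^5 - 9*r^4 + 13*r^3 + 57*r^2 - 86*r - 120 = (r - 4)*(r^4 - 5*r^3 - 7*r^2 + 29*r + 30) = (r - 4)*(r + 2)*(r^3 - 7*r^2 + 7*r + 15) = (r - 4)*(r + 1)*(r + 2)*(r^2 - 8*r + 15) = (r - 5)*(r - 4)*(r + 1)*(r + 2)*(r - 3)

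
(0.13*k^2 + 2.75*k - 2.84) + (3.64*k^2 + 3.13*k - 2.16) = 3.77*k^2 + 5.88*k - 5.0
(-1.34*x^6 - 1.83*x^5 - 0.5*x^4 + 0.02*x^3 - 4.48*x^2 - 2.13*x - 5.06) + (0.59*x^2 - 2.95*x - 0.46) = -1.34*x^6 - 1.83*x^5 - 0.5*x^4 + 0.02*x^3 - 3.89*x^2 - 5.08*x - 5.52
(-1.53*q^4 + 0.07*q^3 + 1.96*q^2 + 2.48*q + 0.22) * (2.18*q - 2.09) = -3.3354*q^5 + 3.3503*q^4 + 4.1265*q^3 + 1.31*q^2 - 4.7036*q - 0.4598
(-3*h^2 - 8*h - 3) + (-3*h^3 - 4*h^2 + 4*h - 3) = -3*h^3 - 7*h^2 - 4*h - 6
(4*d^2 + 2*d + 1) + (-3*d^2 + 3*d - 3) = d^2 + 5*d - 2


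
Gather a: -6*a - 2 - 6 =-6*a - 8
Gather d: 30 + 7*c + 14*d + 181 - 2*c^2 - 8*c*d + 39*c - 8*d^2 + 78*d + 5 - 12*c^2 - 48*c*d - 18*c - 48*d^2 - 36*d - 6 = -14*c^2 + 28*c - 56*d^2 + d*(56 - 56*c) + 210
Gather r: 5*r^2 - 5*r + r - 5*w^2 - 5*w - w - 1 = 5*r^2 - 4*r - 5*w^2 - 6*w - 1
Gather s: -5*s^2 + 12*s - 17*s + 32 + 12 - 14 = -5*s^2 - 5*s + 30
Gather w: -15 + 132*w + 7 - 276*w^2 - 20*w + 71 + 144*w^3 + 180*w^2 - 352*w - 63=144*w^3 - 96*w^2 - 240*w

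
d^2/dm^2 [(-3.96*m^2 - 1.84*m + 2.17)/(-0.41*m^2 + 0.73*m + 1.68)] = (-8.88178419700125e-16*m^4 + 2.989064*m^3 + 14.177226*m^2 + 11.501238*m + 12.538078)/(0.068921*m^6 - 0.368139*m^5 - 0.191757*m^4 + 2.627927*m^3 + 0.785736*m^2 - 6.181056*m - 4.741632)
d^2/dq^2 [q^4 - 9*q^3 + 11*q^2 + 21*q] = 12*q^2 - 54*q + 22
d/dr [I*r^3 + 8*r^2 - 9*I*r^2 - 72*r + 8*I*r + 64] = 3*I*r^2 + r*(16 - 18*I) - 72 + 8*I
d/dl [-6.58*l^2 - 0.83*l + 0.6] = -13.16*l - 0.83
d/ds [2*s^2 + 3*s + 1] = 4*s + 3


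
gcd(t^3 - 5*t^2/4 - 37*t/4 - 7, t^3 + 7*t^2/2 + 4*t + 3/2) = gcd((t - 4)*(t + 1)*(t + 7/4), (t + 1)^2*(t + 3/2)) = t + 1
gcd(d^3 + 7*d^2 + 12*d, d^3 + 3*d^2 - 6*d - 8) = d + 4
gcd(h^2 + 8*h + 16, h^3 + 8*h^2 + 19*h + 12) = h + 4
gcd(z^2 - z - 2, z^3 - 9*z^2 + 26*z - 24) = z - 2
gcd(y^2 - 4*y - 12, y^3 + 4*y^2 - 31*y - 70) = y + 2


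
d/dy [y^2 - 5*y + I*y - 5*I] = 2*y - 5 + I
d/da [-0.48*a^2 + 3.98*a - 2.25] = 3.98 - 0.96*a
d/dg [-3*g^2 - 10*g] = -6*g - 10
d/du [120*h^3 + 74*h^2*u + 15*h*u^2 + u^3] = 74*h^2 + 30*h*u + 3*u^2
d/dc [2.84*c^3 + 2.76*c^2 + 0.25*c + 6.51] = 8.52*c^2 + 5.52*c + 0.25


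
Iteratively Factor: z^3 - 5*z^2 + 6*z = (z - 3)*(z^2 - 2*z) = z*(z - 3)*(z - 2)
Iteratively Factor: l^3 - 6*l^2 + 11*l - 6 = (l - 2)*(l^2 - 4*l + 3) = (l - 2)*(l - 1)*(l - 3)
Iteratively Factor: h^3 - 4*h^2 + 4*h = (h - 2)*(h^2 - 2*h) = h*(h - 2)*(h - 2)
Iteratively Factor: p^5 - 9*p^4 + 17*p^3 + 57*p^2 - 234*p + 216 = (p - 3)*(p^4 - 6*p^3 - p^2 + 54*p - 72) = (p - 3)^2*(p^3 - 3*p^2 - 10*p + 24) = (p - 3)^2*(p + 3)*(p^2 - 6*p + 8) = (p - 3)^2*(p - 2)*(p + 3)*(p - 4)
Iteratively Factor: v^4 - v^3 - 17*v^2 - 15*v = (v - 5)*(v^3 + 4*v^2 + 3*v) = (v - 5)*(v + 1)*(v^2 + 3*v) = v*(v - 5)*(v + 1)*(v + 3)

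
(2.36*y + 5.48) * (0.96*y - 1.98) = 2.2656*y^2 + 0.588000000000001*y - 10.8504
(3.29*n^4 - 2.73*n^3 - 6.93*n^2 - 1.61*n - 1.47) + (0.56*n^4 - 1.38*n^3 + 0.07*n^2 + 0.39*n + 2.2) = 3.85*n^4 - 4.11*n^3 - 6.86*n^2 - 1.22*n + 0.73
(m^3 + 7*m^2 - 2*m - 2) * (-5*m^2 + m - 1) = -5*m^5 - 34*m^4 + 16*m^3 + m^2 + 2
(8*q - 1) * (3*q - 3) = 24*q^2 - 27*q + 3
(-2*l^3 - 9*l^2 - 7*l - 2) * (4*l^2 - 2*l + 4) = -8*l^5 - 32*l^4 - 18*l^3 - 30*l^2 - 24*l - 8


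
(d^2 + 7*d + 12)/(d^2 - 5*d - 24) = (d + 4)/(d - 8)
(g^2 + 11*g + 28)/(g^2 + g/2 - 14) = 2*(g + 7)/(2*g - 7)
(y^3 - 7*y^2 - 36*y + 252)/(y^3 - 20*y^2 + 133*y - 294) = (y + 6)/(y - 7)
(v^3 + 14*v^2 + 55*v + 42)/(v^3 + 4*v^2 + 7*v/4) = 4*(v^3 + 14*v^2 + 55*v + 42)/(v*(4*v^2 + 16*v + 7))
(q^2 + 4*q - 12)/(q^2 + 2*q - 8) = (q + 6)/(q + 4)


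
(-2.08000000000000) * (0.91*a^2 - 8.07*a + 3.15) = -1.8928*a^2 + 16.7856*a - 6.552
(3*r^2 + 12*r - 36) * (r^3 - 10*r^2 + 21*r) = 3*r^5 - 18*r^4 - 93*r^3 + 612*r^2 - 756*r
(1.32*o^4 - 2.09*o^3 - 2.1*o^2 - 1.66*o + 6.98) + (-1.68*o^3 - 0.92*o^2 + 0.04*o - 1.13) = 1.32*o^4 - 3.77*o^3 - 3.02*o^2 - 1.62*o + 5.85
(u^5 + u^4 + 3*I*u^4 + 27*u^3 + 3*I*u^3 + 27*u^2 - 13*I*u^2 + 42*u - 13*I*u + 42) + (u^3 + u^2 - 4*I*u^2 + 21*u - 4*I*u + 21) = u^5 + u^4 + 3*I*u^4 + 28*u^3 + 3*I*u^3 + 28*u^2 - 17*I*u^2 + 63*u - 17*I*u + 63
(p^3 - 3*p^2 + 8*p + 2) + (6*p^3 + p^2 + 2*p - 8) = 7*p^3 - 2*p^2 + 10*p - 6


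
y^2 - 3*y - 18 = (y - 6)*(y + 3)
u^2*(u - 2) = u^3 - 2*u^2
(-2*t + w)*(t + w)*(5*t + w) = -10*t^3 - 7*t^2*w + 4*t*w^2 + w^3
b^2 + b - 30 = (b - 5)*(b + 6)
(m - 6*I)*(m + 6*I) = m^2 + 36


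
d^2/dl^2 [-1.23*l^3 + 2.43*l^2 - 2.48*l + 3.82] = 4.86 - 7.38*l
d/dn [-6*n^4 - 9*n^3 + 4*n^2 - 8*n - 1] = -24*n^3 - 27*n^2 + 8*n - 8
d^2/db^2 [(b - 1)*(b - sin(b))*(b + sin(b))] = -2*b*cos(2*b) + 6*b + 2*sqrt(2)*cos(2*b + pi/4) - 2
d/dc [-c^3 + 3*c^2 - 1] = 3*c*(2 - c)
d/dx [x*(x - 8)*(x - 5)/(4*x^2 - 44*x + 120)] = (x^2 - 12*x + 48)/(4*(x^2 - 12*x + 36))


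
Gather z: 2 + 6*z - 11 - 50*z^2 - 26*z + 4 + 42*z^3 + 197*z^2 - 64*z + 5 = 42*z^3 + 147*z^2 - 84*z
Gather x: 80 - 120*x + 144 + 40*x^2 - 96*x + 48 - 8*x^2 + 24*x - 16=32*x^2 - 192*x + 256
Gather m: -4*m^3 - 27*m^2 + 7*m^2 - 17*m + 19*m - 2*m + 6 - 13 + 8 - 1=-4*m^3 - 20*m^2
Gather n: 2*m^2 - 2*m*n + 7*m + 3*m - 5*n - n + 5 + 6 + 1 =2*m^2 + 10*m + n*(-2*m - 6) + 12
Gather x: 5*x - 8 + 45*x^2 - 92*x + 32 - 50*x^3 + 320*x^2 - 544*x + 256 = -50*x^3 + 365*x^2 - 631*x + 280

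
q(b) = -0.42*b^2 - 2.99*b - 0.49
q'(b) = -0.84*b - 2.99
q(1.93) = -7.83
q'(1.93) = -4.61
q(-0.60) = 1.15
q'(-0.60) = -2.49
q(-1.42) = 2.91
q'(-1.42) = -1.80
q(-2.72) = 4.54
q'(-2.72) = -0.71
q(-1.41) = 2.89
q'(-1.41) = -1.81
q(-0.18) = 0.03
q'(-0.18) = -2.84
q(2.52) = -10.69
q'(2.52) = -5.11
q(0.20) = -1.10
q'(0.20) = -3.16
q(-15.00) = -50.14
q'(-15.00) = 9.61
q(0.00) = -0.49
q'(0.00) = -2.99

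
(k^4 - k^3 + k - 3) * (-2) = -2*k^4 + 2*k^3 - 2*k + 6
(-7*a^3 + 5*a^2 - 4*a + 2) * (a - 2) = -7*a^4 + 19*a^3 - 14*a^2 + 10*a - 4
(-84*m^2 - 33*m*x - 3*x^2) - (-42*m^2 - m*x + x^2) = -42*m^2 - 32*m*x - 4*x^2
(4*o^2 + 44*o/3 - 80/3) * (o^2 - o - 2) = 4*o^4 + 32*o^3/3 - 148*o^2/3 - 8*o/3 + 160/3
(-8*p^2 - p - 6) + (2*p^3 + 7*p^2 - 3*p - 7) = 2*p^3 - p^2 - 4*p - 13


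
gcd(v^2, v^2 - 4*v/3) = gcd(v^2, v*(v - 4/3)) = v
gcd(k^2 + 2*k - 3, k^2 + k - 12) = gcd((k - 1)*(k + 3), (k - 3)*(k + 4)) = 1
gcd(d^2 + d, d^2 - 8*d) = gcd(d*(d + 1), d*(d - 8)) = d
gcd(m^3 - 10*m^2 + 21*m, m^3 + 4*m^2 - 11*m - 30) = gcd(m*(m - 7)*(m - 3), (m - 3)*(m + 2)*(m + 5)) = m - 3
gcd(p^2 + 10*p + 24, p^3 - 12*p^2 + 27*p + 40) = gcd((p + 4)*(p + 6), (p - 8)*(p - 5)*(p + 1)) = 1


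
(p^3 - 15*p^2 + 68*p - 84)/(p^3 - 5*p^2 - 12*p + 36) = (p - 7)/(p + 3)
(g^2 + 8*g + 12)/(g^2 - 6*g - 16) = (g + 6)/(g - 8)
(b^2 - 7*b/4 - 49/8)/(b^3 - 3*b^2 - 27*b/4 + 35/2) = (4*b + 7)/(2*(2*b^2 + b - 10))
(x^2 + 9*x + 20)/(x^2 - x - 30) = (x + 4)/(x - 6)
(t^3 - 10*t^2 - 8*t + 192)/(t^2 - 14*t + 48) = t + 4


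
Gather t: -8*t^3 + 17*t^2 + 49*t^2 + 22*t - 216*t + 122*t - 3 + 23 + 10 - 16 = -8*t^3 + 66*t^2 - 72*t + 14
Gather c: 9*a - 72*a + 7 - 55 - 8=-63*a - 56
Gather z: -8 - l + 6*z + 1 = -l + 6*z - 7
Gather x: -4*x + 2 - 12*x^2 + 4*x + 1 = 3 - 12*x^2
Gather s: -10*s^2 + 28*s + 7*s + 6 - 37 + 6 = -10*s^2 + 35*s - 25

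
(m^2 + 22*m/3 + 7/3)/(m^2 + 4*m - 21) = (m + 1/3)/(m - 3)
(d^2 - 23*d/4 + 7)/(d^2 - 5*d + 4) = (d - 7/4)/(d - 1)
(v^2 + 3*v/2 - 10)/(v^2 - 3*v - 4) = (-v^2 - 3*v/2 + 10)/(-v^2 + 3*v + 4)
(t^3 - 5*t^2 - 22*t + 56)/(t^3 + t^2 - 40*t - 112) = (t - 2)/(t + 4)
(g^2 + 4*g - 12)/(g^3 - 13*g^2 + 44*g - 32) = (g^2 + 4*g - 12)/(g^3 - 13*g^2 + 44*g - 32)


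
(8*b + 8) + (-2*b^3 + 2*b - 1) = -2*b^3 + 10*b + 7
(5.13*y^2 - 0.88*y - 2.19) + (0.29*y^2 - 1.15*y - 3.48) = 5.42*y^2 - 2.03*y - 5.67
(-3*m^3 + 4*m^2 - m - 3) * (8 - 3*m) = 9*m^4 - 36*m^3 + 35*m^2 + m - 24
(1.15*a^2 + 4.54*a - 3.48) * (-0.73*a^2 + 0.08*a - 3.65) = -0.8395*a^4 - 3.2222*a^3 - 1.2939*a^2 - 16.8494*a + 12.702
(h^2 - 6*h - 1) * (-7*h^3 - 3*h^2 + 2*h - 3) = -7*h^5 + 39*h^4 + 27*h^3 - 12*h^2 + 16*h + 3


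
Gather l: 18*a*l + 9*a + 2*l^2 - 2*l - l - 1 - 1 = 9*a + 2*l^2 + l*(18*a - 3) - 2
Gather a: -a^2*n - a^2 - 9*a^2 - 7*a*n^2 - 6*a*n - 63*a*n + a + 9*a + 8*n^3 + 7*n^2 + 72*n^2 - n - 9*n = a^2*(-n - 10) + a*(-7*n^2 - 69*n + 10) + 8*n^3 + 79*n^2 - 10*n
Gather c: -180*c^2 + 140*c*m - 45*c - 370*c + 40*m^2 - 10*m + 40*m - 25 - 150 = -180*c^2 + c*(140*m - 415) + 40*m^2 + 30*m - 175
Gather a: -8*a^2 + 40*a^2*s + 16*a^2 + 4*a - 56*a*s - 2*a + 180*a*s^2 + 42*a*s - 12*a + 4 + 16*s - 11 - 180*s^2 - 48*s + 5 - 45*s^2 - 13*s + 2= a^2*(40*s + 8) + a*(180*s^2 - 14*s - 10) - 225*s^2 - 45*s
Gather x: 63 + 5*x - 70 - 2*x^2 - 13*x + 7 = -2*x^2 - 8*x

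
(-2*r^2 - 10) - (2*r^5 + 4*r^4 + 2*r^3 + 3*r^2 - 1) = -2*r^5 - 4*r^4 - 2*r^3 - 5*r^2 - 9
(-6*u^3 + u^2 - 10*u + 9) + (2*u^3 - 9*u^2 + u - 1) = -4*u^3 - 8*u^2 - 9*u + 8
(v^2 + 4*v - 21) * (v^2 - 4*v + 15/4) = v^4 - 133*v^2/4 + 99*v - 315/4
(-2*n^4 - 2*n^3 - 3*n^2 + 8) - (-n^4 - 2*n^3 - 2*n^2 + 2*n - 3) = -n^4 - n^2 - 2*n + 11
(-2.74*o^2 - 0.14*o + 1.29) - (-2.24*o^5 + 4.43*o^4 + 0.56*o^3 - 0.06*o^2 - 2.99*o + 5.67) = 2.24*o^5 - 4.43*o^4 - 0.56*o^3 - 2.68*o^2 + 2.85*o - 4.38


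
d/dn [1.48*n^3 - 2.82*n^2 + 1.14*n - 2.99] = 4.44*n^2 - 5.64*n + 1.14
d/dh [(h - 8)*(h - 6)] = 2*h - 14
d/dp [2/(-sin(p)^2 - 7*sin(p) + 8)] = 2*(2*sin(p) + 7)*cos(p)/(sin(p)^2 + 7*sin(p) - 8)^2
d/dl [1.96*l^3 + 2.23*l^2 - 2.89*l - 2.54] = 5.88*l^2 + 4.46*l - 2.89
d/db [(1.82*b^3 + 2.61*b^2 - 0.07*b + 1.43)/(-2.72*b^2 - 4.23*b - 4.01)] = (-4.9504*b^4 - 15.3972*b^3 - 33.1253*b^2 - 13.153*b + 6.3296)/(7.3984*b^4 + 23.0112*b^3 + 39.7073*b^2 + 33.9246*b + 16.0801)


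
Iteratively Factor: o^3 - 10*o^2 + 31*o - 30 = (o - 5)*(o^2 - 5*o + 6) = (o - 5)*(o - 3)*(o - 2)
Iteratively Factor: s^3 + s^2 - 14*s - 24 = (s + 2)*(s^2 - s - 12) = (s + 2)*(s + 3)*(s - 4)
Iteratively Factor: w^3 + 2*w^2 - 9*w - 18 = (w - 3)*(w^2 + 5*w + 6) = (w - 3)*(w + 3)*(w + 2)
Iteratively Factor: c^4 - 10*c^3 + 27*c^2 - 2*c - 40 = (c - 5)*(c^3 - 5*c^2 + 2*c + 8) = (c - 5)*(c + 1)*(c^2 - 6*c + 8) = (c - 5)*(c - 4)*(c + 1)*(c - 2)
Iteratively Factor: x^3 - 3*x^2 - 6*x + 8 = (x - 1)*(x^2 - 2*x - 8) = (x - 1)*(x + 2)*(x - 4)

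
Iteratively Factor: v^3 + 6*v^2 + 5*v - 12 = (v - 1)*(v^2 + 7*v + 12) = (v - 1)*(v + 3)*(v + 4)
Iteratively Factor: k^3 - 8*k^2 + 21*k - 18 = (k - 2)*(k^2 - 6*k + 9) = (k - 3)*(k - 2)*(k - 3)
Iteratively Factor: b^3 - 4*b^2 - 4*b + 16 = (b + 2)*(b^2 - 6*b + 8) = (b - 2)*(b + 2)*(b - 4)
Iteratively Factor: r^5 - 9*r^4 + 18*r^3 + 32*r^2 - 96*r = (r)*(r^4 - 9*r^3 + 18*r^2 + 32*r - 96) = r*(r - 3)*(r^3 - 6*r^2 + 32) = r*(r - 3)*(r + 2)*(r^2 - 8*r + 16) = r*(r - 4)*(r - 3)*(r + 2)*(r - 4)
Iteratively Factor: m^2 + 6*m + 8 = (m + 2)*(m + 4)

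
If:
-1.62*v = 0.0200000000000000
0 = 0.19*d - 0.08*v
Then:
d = -0.01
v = -0.01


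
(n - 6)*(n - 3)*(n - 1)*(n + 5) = n^4 - 5*n^3 - 23*n^2 + 117*n - 90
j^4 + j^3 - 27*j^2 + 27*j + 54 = (j - 3)^2*(j + 1)*(j + 6)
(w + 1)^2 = w^2 + 2*w + 1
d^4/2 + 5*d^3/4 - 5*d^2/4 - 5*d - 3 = (d/2 + 1)*(d - 2)*(d + 1)*(d + 3/2)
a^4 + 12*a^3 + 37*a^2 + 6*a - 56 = (a - 1)*(a + 2)*(a + 4)*(a + 7)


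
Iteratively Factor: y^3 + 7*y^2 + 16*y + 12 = (y + 2)*(y^2 + 5*y + 6) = (y + 2)*(y + 3)*(y + 2)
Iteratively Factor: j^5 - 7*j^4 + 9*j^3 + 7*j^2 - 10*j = (j)*(j^4 - 7*j^3 + 9*j^2 + 7*j - 10) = j*(j - 2)*(j^3 - 5*j^2 - j + 5) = j*(j - 5)*(j - 2)*(j^2 - 1) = j*(j - 5)*(j - 2)*(j + 1)*(j - 1)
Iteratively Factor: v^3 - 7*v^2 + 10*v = (v - 5)*(v^2 - 2*v) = (v - 5)*(v - 2)*(v)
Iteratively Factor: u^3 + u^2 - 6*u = (u)*(u^2 + u - 6) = u*(u + 3)*(u - 2)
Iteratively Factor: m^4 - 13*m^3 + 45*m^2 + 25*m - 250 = (m - 5)*(m^3 - 8*m^2 + 5*m + 50) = (m - 5)*(m + 2)*(m^2 - 10*m + 25) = (m - 5)^2*(m + 2)*(m - 5)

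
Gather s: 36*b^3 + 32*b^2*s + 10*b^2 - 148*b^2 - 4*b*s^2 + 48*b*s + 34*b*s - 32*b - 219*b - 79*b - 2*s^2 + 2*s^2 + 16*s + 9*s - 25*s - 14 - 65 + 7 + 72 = 36*b^3 - 138*b^2 - 4*b*s^2 - 330*b + s*(32*b^2 + 82*b)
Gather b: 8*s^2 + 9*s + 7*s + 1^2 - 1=8*s^2 + 16*s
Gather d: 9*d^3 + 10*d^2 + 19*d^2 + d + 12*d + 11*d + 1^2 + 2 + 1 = 9*d^3 + 29*d^2 + 24*d + 4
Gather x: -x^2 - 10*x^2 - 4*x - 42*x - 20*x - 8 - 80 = -11*x^2 - 66*x - 88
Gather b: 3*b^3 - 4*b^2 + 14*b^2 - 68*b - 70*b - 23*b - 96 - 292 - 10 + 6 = 3*b^3 + 10*b^2 - 161*b - 392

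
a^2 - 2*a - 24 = (a - 6)*(a + 4)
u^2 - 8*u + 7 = (u - 7)*(u - 1)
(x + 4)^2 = x^2 + 8*x + 16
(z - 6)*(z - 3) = z^2 - 9*z + 18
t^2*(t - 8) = t^3 - 8*t^2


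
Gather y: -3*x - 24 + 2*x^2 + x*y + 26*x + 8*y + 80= 2*x^2 + 23*x + y*(x + 8) + 56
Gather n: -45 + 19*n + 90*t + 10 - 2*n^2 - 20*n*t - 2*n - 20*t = -2*n^2 + n*(17 - 20*t) + 70*t - 35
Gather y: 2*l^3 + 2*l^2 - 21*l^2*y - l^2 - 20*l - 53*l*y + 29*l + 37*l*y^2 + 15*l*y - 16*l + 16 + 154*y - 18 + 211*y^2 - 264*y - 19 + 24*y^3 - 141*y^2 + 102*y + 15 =2*l^3 + l^2 - 7*l + 24*y^3 + y^2*(37*l + 70) + y*(-21*l^2 - 38*l - 8) - 6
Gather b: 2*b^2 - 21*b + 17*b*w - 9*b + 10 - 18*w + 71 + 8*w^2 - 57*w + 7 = 2*b^2 + b*(17*w - 30) + 8*w^2 - 75*w + 88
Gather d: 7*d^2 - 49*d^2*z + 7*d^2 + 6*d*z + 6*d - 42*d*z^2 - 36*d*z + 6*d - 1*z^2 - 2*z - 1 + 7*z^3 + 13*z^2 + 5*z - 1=d^2*(14 - 49*z) + d*(-42*z^2 - 30*z + 12) + 7*z^3 + 12*z^2 + 3*z - 2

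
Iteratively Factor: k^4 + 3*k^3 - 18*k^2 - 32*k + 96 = (k - 2)*(k^3 + 5*k^2 - 8*k - 48) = (k - 3)*(k - 2)*(k^2 + 8*k + 16) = (k - 3)*(k - 2)*(k + 4)*(k + 4)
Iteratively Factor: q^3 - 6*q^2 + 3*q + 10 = (q - 2)*(q^2 - 4*q - 5) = (q - 5)*(q - 2)*(q + 1)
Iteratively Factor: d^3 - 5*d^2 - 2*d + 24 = (d - 3)*(d^2 - 2*d - 8) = (d - 4)*(d - 3)*(d + 2)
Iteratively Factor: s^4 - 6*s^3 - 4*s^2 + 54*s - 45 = (s - 3)*(s^3 - 3*s^2 - 13*s + 15) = (s - 3)*(s - 1)*(s^2 - 2*s - 15) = (s - 5)*(s - 3)*(s - 1)*(s + 3)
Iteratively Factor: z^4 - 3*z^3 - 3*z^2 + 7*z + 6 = (z + 1)*(z^3 - 4*z^2 + z + 6) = (z + 1)^2*(z^2 - 5*z + 6) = (z - 3)*(z + 1)^2*(z - 2)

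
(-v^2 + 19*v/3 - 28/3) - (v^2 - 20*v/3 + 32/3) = -2*v^2 + 13*v - 20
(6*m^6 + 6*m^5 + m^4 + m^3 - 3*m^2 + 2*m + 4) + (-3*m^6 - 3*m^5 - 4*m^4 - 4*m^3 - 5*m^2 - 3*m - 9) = 3*m^6 + 3*m^5 - 3*m^4 - 3*m^3 - 8*m^2 - m - 5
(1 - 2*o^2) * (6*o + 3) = -12*o^3 - 6*o^2 + 6*o + 3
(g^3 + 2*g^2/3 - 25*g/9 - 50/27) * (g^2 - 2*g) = g^5 - 4*g^4/3 - 37*g^3/9 + 100*g^2/27 + 100*g/27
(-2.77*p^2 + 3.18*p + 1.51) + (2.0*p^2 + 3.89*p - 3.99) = -0.77*p^2 + 7.07*p - 2.48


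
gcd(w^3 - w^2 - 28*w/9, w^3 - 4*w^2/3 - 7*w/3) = w^2 - 7*w/3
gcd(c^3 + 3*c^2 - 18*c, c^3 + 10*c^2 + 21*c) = c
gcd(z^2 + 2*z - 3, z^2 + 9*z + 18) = z + 3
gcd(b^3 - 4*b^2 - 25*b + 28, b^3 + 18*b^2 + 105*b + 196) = b + 4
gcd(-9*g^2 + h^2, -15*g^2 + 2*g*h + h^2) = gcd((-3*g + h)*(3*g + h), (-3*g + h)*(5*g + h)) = 3*g - h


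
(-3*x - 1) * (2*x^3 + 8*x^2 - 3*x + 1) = -6*x^4 - 26*x^3 + x^2 - 1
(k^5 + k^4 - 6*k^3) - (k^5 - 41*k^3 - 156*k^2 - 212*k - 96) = k^4 + 35*k^3 + 156*k^2 + 212*k + 96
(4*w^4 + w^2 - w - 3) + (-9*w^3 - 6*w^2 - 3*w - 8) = 4*w^4 - 9*w^3 - 5*w^2 - 4*w - 11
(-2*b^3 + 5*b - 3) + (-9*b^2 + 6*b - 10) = -2*b^3 - 9*b^2 + 11*b - 13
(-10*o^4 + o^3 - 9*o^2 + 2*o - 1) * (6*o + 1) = -60*o^5 - 4*o^4 - 53*o^3 + 3*o^2 - 4*o - 1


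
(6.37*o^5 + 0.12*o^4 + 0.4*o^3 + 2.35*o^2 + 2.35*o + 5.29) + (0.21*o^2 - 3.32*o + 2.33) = 6.37*o^5 + 0.12*o^4 + 0.4*o^3 + 2.56*o^2 - 0.97*o + 7.62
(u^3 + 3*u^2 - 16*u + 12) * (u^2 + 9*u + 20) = u^5 + 12*u^4 + 31*u^3 - 72*u^2 - 212*u + 240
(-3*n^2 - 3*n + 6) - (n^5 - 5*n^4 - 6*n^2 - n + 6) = -n^5 + 5*n^4 + 3*n^2 - 2*n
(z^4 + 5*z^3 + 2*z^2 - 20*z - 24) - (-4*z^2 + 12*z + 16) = z^4 + 5*z^3 + 6*z^2 - 32*z - 40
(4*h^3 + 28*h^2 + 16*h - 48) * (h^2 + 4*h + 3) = 4*h^5 + 44*h^4 + 140*h^3 + 100*h^2 - 144*h - 144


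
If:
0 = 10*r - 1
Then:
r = 1/10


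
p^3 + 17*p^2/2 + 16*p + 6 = (p + 1/2)*(p + 2)*(p + 6)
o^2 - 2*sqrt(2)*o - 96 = (o - 8*sqrt(2))*(o + 6*sqrt(2))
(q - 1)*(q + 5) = q^2 + 4*q - 5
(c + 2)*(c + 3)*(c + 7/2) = c^3 + 17*c^2/2 + 47*c/2 + 21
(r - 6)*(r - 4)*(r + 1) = r^3 - 9*r^2 + 14*r + 24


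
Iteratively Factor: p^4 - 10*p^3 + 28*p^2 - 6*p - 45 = (p - 5)*(p^3 - 5*p^2 + 3*p + 9) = (p - 5)*(p - 3)*(p^2 - 2*p - 3) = (p - 5)*(p - 3)^2*(p + 1)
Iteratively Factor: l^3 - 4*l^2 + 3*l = (l - 3)*(l^2 - l) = l*(l - 3)*(l - 1)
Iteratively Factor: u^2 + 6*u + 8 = (u + 4)*(u + 2)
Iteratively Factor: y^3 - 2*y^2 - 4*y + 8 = (y - 2)*(y^2 - 4) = (y - 2)^2*(y + 2)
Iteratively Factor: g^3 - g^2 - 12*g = (g + 3)*(g^2 - 4*g) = g*(g + 3)*(g - 4)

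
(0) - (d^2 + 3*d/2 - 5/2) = -d^2 - 3*d/2 + 5/2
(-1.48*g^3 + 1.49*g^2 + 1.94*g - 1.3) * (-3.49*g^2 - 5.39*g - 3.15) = 5.1652*g^5 + 2.7771*g^4 - 10.1397*g^3 - 10.6131*g^2 + 0.896*g + 4.095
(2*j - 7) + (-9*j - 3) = -7*j - 10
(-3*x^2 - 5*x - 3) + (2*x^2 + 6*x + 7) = -x^2 + x + 4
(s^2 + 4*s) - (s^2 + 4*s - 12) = 12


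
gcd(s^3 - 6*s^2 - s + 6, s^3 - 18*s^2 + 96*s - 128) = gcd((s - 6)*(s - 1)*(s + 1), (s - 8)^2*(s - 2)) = 1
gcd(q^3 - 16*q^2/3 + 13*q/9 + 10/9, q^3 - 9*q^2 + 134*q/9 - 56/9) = q - 2/3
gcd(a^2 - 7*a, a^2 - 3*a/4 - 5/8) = 1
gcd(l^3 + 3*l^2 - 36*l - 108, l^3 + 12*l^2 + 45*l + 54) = l^2 + 9*l + 18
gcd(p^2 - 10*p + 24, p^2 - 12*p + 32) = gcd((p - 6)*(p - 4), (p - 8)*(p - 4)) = p - 4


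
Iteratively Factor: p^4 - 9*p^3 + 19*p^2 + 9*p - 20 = (p - 5)*(p^3 - 4*p^2 - p + 4) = (p - 5)*(p + 1)*(p^2 - 5*p + 4) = (p - 5)*(p - 1)*(p + 1)*(p - 4)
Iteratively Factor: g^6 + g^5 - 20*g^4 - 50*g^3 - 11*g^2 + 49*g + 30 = (g + 1)*(g^5 - 20*g^3 - 30*g^2 + 19*g + 30) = (g - 5)*(g + 1)*(g^4 + 5*g^3 + 5*g^2 - 5*g - 6) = (g - 5)*(g - 1)*(g + 1)*(g^3 + 6*g^2 + 11*g + 6) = (g - 5)*(g - 1)*(g + 1)^2*(g^2 + 5*g + 6) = (g - 5)*(g - 1)*(g + 1)^2*(g + 2)*(g + 3)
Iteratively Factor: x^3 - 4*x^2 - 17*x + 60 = (x - 5)*(x^2 + x - 12) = (x - 5)*(x - 3)*(x + 4)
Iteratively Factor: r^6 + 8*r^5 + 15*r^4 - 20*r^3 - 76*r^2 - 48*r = (r + 2)*(r^5 + 6*r^4 + 3*r^3 - 26*r^2 - 24*r) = r*(r + 2)*(r^4 + 6*r^3 + 3*r^2 - 26*r - 24) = r*(r + 2)*(r + 3)*(r^3 + 3*r^2 - 6*r - 8) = r*(r + 1)*(r + 2)*(r + 3)*(r^2 + 2*r - 8) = r*(r + 1)*(r + 2)*(r + 3)*(r + 4)*(r - 2)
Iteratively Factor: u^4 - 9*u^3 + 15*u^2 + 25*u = (u - 5)*(u^3 - 4*u^2 - 5*u) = (u - 5)*(u + 1)*(u^2 - 5*u) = u*(u - 5)*(u + 1)*(u - 5)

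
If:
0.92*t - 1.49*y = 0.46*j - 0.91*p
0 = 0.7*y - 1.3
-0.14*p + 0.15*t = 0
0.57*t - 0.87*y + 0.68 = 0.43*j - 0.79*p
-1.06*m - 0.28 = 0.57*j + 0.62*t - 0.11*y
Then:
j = 13.14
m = -9.86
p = 4.98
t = 4.65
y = 1.86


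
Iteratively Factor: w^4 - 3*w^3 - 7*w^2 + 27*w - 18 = (w + 3)*(w^3 - 6*w^2 + 11*w - 6) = (w - 3)*(w + 3)*(w^2 - 3*w + 2) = (w - 3)*(w - 2)*(w + 3)*(w - 1)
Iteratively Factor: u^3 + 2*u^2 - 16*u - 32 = (u + 2)*(u^2 - 16) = (u + 2)*(u + 4)*(u - 4)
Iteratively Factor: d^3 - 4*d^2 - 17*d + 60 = (d - 3)*(d^2 - d - 20) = (d - 5)*(d - 3)*(d + 4)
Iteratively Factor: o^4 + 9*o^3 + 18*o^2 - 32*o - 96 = (o - 2)*(o^3 + 11*o^2 + 40*o + 48) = (o - 2)*(o + 4)*(o^2 + 7*o + 12) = (o - 2)*(o + 4)^2*(o + 3)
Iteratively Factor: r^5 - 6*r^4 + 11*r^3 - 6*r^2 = (r)*(r^4 - 6*r^3 + 11*r^2 - 6*r) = r*(r - 1)*(r^3 - 5*r^2 + 6*r) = r*(r - 2)*(r - 1)*(r^2 - 3*r) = r*(r - 3)*(r - 2)*(r - 1)*(r)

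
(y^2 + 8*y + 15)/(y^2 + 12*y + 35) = (y + 3)/(y + 7)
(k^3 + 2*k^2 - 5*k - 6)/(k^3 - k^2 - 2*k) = (k + 3)/k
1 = 1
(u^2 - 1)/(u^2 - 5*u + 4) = (u + 1)/(u - 4)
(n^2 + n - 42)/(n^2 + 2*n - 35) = (n - 6)/(n - 5)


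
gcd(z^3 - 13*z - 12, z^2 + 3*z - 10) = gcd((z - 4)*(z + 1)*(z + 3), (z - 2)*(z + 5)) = 1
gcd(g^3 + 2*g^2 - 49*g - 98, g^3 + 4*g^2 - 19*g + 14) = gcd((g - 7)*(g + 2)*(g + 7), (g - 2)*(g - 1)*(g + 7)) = g + 7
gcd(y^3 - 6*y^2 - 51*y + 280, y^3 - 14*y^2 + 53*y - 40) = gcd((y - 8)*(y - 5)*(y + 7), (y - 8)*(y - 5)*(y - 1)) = y^2 - 13*y + 40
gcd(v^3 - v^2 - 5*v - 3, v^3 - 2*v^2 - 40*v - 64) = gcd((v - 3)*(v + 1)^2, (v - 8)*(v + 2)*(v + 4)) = 1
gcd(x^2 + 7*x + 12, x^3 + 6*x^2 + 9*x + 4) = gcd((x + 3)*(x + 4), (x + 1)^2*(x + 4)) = x + 4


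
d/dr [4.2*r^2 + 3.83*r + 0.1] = 8.4*r + 3.83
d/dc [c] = 1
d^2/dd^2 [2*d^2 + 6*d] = 4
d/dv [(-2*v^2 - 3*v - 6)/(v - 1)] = (-2*v^2 + 4*v + 9)/(v^2 - 2*v + 1)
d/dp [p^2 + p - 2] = 2*p + 1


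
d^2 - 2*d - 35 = (d - 7)*(d + 5)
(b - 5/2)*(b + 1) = b^2 - 3*b/2 - 5/2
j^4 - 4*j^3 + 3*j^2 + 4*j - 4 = (j - 2)^2*(j - 1)*(j + 1)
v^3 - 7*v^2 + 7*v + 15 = (v - 5)*(v - 3)*(v + 1)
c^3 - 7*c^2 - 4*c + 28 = (c - 7)*(c - 2)*(c + 2)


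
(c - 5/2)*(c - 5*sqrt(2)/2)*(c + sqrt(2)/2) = c^3 - 2*sqrt(2)*c^2 - 5*c^2/2 - 5*c/2 + 5*sqrt(2)*c + 25/4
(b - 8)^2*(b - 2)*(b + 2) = b^4 - 16*b^3 + 60*b^2 + 64*b - 256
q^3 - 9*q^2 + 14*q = q*(q - 7)*(q - 2)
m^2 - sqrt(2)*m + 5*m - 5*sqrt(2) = (m + 5)*(m - sqrt(2))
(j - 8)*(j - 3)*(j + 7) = j^3 - 4*j^2 - 53*j + 168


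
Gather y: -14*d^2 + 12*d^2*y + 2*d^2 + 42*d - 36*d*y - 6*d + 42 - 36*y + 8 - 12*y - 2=-12*d^2 + 36*d + y*(12*d^2 - 36*d - 48) + 48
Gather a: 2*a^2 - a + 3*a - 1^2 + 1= 2*a^2 + 2*a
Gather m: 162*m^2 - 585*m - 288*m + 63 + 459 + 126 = 162*m^2 - 873*m + 648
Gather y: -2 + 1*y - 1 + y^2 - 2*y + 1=y^2 - y - 2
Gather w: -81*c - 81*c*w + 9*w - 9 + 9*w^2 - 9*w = -81*c*w - 81*c + 9*w^2 - 9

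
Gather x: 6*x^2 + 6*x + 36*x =6*x^2 + 42*x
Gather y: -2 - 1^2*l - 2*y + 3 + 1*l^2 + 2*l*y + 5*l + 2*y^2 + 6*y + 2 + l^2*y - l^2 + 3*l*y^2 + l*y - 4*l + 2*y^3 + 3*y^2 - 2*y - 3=2*y^3 + y^2*(3*l + 5) + y*(l^2 + 3*l + 2)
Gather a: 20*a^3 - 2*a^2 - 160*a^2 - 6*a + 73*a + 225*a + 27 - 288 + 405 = 20*a^3 - 162*a^2 + 292*a + 144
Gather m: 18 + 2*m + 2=2*m + 20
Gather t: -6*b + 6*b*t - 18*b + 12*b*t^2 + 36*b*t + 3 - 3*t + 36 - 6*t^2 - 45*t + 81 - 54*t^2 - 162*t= -24*b + t^2*(12*b - 60) + t*(42*b - 210) + 120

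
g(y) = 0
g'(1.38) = 0.00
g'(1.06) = 0.00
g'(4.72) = 0.00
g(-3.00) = 0.00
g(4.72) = 0.00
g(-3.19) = 0.00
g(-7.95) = 0.00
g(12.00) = 0.00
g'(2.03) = 0.00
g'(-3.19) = 0.00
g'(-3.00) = 0.00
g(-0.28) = 0.00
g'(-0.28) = 0.00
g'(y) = 0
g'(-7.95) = 0.00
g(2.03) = 0.00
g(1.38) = 0.00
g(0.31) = 0.00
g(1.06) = 0.00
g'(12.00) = 0.00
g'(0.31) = 0.00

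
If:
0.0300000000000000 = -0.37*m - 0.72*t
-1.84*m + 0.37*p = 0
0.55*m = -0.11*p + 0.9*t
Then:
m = -0.02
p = -0.12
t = -0.03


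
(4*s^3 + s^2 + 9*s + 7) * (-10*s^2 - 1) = -40*s^5 - 10*s^4 - 94*s^3 - 71*s^2 - 9*s - 7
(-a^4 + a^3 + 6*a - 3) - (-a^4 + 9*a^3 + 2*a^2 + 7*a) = -8*a^3 - 2*a^2 - a - 3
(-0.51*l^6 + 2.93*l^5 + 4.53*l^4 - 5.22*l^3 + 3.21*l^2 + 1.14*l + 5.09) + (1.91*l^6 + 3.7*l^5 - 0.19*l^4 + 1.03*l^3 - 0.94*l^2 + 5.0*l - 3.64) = 1.4*l^6 + 6.63*l^5 + 4.34*l^4 - 4.19*l^3 + 2.27*l^2 + 6.14*l + 1.45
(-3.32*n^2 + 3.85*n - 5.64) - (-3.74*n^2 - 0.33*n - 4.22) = 0.42*n^2 + 4.18*n - 1.42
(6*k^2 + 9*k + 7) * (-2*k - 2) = -12*k^3 - 30*k^2 - 32*k - 14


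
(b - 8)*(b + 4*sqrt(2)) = b^2 - 8*b + 4*sqrt(2)*b - 32*sqrt(2)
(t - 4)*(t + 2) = t^2 - 2*t - 8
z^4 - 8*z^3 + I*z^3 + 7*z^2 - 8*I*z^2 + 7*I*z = z*(z - 7)*(z - 1)*(z + I)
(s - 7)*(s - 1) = s^2 - 8*s + 7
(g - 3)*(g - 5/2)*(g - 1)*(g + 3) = g^4 - 7*g^3/2 - 13*g^2/2 + 63*g/2 - 45/2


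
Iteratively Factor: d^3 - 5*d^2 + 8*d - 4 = (d - 2)*(d^2 - 3*d + 2) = (d - 2)^2*(d - 1)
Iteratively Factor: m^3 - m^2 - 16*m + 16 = (m - 1)*(m^2 - 16) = (m - 4)*(m - 1)*(m + 4)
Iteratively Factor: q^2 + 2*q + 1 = (q + 1)*(q + 1)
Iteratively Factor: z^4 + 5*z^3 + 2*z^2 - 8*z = (z + 4)*(z^3 + z^2 - 2*z) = z*(z + 4)*(z^2 + z - 2) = z*(z + 2)*(z + 4)*(z - 1)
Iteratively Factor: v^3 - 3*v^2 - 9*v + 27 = (v - 3)*(v^2 - 9) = (v - 3)^2*(v + 3)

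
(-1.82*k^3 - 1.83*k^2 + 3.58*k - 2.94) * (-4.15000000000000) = 7.553*k^3 + 7.5945*k^2 - 14.857*k + 12.201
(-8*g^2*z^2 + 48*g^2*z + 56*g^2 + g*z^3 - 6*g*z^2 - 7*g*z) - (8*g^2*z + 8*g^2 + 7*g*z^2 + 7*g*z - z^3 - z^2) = -8*g^2*z^2 + 40*g^2*z + 48*g^2 + g*z^3 - 13*g*z^2 - 14*g*z + z^3 + z^2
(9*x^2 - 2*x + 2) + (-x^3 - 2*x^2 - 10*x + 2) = -x^3 + 7*x^2 - 12*x + 4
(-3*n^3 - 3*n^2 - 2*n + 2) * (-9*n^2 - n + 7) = 27*n^5 + 30*n^4 - 37*n^2 - 16*n + 14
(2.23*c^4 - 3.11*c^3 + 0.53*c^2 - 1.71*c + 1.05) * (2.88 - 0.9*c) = -2.007*c^5 + 9.2214*c^4 - 9.4338*c^3 + 3.0654*c^2 - 5.8698*c + 3.024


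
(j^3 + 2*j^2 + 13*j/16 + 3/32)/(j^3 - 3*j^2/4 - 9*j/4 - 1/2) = (j^2 + 7*j/4 + 3/8)/(j^2 - j - 2)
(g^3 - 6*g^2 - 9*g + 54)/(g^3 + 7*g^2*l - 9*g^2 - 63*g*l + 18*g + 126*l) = (g + 3)/(g + 7*l)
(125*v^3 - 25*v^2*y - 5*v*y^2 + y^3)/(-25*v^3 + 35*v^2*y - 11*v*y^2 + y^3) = (5*v + y)/(-v + y)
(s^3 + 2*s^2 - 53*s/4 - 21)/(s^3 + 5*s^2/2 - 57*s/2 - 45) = (s^2 + s/2 - 14)/(s^2 + s - 30)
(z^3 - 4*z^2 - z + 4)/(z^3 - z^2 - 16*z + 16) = (z + 1)/(z + 4)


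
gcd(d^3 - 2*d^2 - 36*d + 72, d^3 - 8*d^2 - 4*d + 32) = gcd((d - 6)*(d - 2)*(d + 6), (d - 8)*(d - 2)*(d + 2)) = d - 2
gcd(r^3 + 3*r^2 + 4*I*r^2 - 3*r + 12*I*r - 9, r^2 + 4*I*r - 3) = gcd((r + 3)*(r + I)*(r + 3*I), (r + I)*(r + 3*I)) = r^2 + 4*I*r - 3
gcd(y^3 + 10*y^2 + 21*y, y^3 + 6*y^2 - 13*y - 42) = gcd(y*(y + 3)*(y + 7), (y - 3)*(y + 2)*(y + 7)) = y + 7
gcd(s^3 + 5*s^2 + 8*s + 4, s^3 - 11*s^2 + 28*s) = 1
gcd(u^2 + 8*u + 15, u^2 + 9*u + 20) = u + 5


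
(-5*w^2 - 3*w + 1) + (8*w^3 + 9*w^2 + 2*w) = 8*w^3 + 4*w^2 - w + 1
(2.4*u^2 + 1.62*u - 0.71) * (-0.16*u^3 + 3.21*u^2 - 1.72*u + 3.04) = -0.384*u^5 + 7.4448*u^4 + 1.1858*u^3 + 2.2305*u^2 + 6.146*u - 2.1584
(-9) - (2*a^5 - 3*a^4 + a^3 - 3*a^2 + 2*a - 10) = -2*a^5 + 3*a^4 - a^3 + 3*a^2 - 2*a + 1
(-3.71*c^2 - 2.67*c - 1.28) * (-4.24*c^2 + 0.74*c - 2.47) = 15.7304*c^4 + 8.5754*c^3 + 12.6151*c^2 + 5.6477*c + 3.1616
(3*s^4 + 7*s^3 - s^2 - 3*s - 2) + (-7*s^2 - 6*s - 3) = 3*s^4 + 7*s^3 - 8*s^2 - 9*s - 5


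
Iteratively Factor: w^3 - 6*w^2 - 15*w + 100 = (w - 5)*(w^2 - w - 20) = (w - 5)^2*(w + 4)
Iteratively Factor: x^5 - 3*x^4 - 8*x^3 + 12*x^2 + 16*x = (x - 2)*(x^4 - x^3 - 10*x^2 - 8*x) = (x - 4)*(x - 2)*(x^3 + 3*x^2 + 2*x) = (x - 4)*(x - 2)*(x + 1)*(x^2 + 2*x) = (x - 4)*(x - 2)*(x + 1)*(x + 2)*(x)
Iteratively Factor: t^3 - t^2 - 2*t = (t + 1)*(t^2 - 2*t) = t*(t + 1)*(t - 2)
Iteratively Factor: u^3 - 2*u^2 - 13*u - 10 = (u - 5)*(u^2 + 3*u + 2) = (u - 5)*(u + 1)*(u + 2)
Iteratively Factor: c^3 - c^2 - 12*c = (c + 3)*(c^2 - 4*c) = c*(c + 3)*(c - 4)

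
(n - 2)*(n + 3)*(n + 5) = n^3 + 6*n^2 - n - 30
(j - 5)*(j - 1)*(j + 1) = j^3 - 5*j^2 - j + 5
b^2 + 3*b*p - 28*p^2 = (b - 4*p)*(b + 7*p)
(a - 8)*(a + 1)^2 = a^3 - 6*a^2 - 15*a - 8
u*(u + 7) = u^2 + 7*u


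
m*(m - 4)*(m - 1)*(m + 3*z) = m^4 + 3*m^3*z - 5*m^3 - 15*m^2*z + 4*m^2 + 12*m*z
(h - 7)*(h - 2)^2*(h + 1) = h^4 - 10*h^3 + 21*h^2 + 4*h - 28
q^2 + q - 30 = (q - 5)*(q + 6)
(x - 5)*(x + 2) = x^2 - 3*x - 10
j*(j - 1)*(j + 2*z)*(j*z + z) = j^4*z + 2*j^3*z^2 - j^2*z - 2*j*z^2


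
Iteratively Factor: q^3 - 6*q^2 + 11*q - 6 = (q - 1)*(q^2 - 5*q + 6) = (q - 3)*(q - 1)*(q - 2)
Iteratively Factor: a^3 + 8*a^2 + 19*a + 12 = (a + 4)*(a^2 + 4*a + 3) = (a + 1)*(a + 4)*(a + 3)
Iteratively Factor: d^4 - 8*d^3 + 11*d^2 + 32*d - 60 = (d - 2)*(d^3 - 6*d^2 - d + 30) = (d - 3)*(d - 2)*(d^2 - 3*d - 10) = (d - 3)*(d - 2)*(d + 2)*(d - 5)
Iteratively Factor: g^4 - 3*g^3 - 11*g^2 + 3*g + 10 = (g + 1)*(g^3 - 4*g^2 - 7*g + 10) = (g + 1)*(g + 2)*(g^2 - 6*g + 5) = (g - 5)*(g + 1)*(g + 2)*(g - 1)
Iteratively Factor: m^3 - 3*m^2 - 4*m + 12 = (m - 3)*(m^2 - 4) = (m - 3)*(m - 2)*(m + 2)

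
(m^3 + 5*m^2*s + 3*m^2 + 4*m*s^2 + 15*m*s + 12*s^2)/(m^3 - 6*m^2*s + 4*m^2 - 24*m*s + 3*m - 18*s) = (-m^2 - 5*m*s - 4*s^2)/(-m^2 + 6*m*s - m + 6*s)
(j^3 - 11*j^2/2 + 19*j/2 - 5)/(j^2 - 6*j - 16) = (-2*j^3 + 11*j^2 - 19*j + 10)/(2*(-j^2 + 6*j + 16))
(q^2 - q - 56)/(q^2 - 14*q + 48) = (q + 7)/(q - 6)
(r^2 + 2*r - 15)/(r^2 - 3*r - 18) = (-r^2 - 2*r + 15)/(-r^2 + 3*r + 18)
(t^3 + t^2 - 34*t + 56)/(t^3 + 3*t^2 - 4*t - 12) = (t^2 + 3*t - 28)/(t^2 + 5*t + 6)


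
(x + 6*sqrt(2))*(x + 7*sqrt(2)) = x^2 + 13*sqrt(2)*x + 84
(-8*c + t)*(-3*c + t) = 24*c^2 - 11*c*t + t^2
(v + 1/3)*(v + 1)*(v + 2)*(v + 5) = v^4 + 25*v^3/3 + 59*v^2/3 + 47*v/3 + 10/3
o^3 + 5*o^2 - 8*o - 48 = (o - 3)*(o + 4)^2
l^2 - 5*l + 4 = (l - 4)*(l - 1)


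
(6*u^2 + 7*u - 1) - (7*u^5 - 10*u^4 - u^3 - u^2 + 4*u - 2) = -7*u^5 + 10*u^4 + u^3 + 7*u^2 + 3*u + 1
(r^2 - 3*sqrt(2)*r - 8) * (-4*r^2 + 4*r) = -4*r^4 + 4*r^3 + 12*sqrt(2)*r^3 - 12*sqrt(2)*r^2 + 32*r^2 - 32*r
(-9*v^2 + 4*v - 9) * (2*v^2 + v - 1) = -18*v^4 - v^3 - 5*v^2 - 13*v + 9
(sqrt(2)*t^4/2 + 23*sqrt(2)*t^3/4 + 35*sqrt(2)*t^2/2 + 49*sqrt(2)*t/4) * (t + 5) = sqrt(2)*t^5/2 + 33*sqrt(2)*t^4/4 + 185*sqrt(2)*t^3/4 + 399*sqrt(2)*t^2/4 + 245*sqrt(2)*t/4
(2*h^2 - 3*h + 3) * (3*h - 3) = 6*h^3 - 15*h^2 + 18*h - 9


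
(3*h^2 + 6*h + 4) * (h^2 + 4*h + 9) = 3*h^4 + 18*h^3 + 55*h^2 + 70*h + 36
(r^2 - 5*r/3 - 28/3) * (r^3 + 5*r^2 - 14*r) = r^5 + 10*r^4/3 - 95*r^3/3 - 70*r^2/3 + 392*r/3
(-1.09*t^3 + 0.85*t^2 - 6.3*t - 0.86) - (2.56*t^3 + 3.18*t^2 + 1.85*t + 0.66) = -3.65*t^3 - 2.33*t^2 - 8.15*t - 1.52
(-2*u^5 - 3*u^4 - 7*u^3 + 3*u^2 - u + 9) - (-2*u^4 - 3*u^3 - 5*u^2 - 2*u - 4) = -2*u^5 - u^4 - 4*u^3 + 8*u^2 + u + 13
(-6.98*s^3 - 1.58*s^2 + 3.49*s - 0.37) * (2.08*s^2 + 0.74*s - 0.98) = -14.5184*s^5 - 8.4516*s^4 + 12.9304*s^3 + 3.3614*s^2 - 3.694*s + 0.3626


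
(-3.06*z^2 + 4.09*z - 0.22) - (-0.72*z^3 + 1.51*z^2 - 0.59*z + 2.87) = 0.72*z^3 - 4.57*z^2 + 4.68*z - 3.09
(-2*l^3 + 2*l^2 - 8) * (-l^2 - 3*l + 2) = 2*l^5 + 4*l^4 - 10*l^3 + 12*l^2 + 24*l - 16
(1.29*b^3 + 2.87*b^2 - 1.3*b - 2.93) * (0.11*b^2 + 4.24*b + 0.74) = 0.1419*b^5 + 5.7853*b^4 + 12.9804*b^3 - 3.7105*b^2 - 13.3852*b - 2.1682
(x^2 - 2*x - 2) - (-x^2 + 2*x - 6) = 2*x^2 - 4*x + 4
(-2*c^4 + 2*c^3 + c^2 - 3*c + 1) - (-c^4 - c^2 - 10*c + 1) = -c^4 + 2*c^3 + 2*c^2 + 7*c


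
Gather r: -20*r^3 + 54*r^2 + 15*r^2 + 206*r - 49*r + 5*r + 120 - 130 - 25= -20*r^3 + 69*r^2 + 162*r - 35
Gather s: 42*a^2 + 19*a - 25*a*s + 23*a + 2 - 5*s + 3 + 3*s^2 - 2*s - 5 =42*a^2 + 42*a + 3*s^2 + s*(-25*a - 7)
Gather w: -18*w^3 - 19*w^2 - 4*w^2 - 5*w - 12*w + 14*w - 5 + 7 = -18*w^3 - 23*w^2 - 3*w + 2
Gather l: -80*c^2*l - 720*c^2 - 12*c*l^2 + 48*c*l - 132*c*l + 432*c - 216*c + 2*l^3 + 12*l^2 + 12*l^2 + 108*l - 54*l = -720*c^2 + 216*c + 2*l^3 + l^2*(24 - 12*c) + l*(-80*c^2 - 84*c + 54)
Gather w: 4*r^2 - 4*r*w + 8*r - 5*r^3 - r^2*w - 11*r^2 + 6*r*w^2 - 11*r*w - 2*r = -5*r^3 - 7*r^2 + 6*r*w^2 + 6*r + w*(-r^2 - 15*r)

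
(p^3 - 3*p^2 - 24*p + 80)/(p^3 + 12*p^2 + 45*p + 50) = (p^2 - 8*p + 16)/(p^2 + 7*p + 10)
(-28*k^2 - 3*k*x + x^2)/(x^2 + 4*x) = (-28*k^2 - 3*k*x + x^2)/(x*(x + 4))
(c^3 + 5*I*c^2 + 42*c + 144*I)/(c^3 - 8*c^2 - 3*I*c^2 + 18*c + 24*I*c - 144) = (c + 8*I)/(c - 8)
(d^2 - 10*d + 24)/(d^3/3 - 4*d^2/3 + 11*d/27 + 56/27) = 27*(d^2 - 10*d + 24)/(9*d^3 - 36*d^2 + 11*d + 56)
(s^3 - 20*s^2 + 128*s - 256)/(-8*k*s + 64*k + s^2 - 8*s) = (s^2 - 12*s + 32)/(-8*k + s)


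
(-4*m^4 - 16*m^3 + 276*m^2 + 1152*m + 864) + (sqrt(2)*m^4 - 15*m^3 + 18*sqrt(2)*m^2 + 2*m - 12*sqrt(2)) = -4*m^4 + sqrt(2)*m^4 - 31*m^3 + 18*sqrt(2)*m^2 + 276*m^2 + 1154*m - 12*sqrt(2) + 864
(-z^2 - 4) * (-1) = z^2 + 4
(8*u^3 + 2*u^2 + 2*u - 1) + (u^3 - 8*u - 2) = 9*u^3 + 2*u^2 - 6*u - 3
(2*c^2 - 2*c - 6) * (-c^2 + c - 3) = -2*c^4 + 4*c^3 - 2*c^2 + 18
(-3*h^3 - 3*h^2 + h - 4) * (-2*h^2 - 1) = 6*h^5 + 6*h^4 + h^3 + 11*h^2 - h + 4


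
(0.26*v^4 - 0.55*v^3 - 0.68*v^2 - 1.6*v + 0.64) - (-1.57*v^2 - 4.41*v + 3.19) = 0.26*v^4 - 0.55*v^3 + 0.89*v^2 + 2.81*v - 2.55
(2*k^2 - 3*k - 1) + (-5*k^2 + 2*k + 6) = -3*k^2 - k + 5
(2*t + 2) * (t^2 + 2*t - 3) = 2*t^3 + 6*t^2 - 2*t - 6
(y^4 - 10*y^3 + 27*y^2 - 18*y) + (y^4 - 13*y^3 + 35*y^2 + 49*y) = 2*y^4 - 23*y^3 + 62*y^2 + 31*y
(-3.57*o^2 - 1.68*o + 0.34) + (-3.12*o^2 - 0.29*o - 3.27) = -6.69*o^2 - 1.97*o - 2.93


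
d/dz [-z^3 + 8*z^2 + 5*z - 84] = -3*z^2 + 16*z + 5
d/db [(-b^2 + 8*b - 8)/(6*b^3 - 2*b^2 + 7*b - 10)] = 3*(2*b^4 - 32*b^3 + 51*b^2 - 4*b - 8)/(36*b^6 - 24*b^5 + 88*b^4 - 148*b^3 + 89*b^2 - 140*b + 100)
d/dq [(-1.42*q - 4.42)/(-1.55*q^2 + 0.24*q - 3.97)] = (-2.201*q^2 - 13.702*q + 6.6982)/(2.4025*q^4 - 0.744*q^3 + 12.3646*q^2 - 1.9056*q + 15.7609)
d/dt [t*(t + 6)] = 2*t + 6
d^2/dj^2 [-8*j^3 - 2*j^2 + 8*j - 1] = -48*j - 4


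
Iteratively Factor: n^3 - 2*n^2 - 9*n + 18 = (n + 3)*(n^2 - 5*n + 6) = (n - 2)*(n + 3)*(n - 3)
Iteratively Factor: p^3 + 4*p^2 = (p)*(p^2 + 4*p) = p*(p + 4)*(p)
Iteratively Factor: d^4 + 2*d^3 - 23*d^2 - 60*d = (d - 5)*(d^3 + 7*d^2 + 12*d) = (d - 5)*(d + 3)*(d^2 + 4*d) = d*(d - 5)*(d + 3)*(d + 4)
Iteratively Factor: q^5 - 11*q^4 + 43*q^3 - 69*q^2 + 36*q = (q - 4)*(q^4 - 7*q^3 + 15*q^2 - 9*q) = (q - 4)*(q - 3)*(q^3 - 4*q^2 + 3*q) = q*(q - 4)*(q - 3)*(q^2 - 4*q + 3) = q*(q - 4)*(q - 3)*(q - 1)*(q - 3)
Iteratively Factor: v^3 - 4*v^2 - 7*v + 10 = (v - 1)*(v^2 - 3*v - 10) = (v - 5)*(v - 1)*(v + 2)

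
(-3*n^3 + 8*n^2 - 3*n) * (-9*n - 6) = 27*n^4 - 54*n^3 - 21*n^2 + 18*n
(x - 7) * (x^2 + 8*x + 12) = x^3 + x^2 - 44*x - 84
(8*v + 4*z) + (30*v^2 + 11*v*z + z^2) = 30*v^2 + 11*v*z + 8*v + z^2 + 4*z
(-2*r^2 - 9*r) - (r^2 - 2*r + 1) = -3*r^2 - 7*r - 1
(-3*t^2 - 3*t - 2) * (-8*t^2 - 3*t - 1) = 24*t^4 + 33*t^3 + 28*t^2 + 9*t + 2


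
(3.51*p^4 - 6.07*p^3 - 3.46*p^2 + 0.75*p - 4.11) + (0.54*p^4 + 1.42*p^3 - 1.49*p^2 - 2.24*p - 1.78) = 4.05*p^4 - 4.65*p^3 - 4.95*p^2 - 1.49*p - 5.89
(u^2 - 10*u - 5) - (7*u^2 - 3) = -6*u^2 - 10*u - 2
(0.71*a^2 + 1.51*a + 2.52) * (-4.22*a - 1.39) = -2.9962*a^3 - 7.3591*a^2 - 12.7333*a - 3.5028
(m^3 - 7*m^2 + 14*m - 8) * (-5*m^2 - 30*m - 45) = -5*m^5 + 5*m^4 + 95*m^3 - 65*m^2 - 390*m + 360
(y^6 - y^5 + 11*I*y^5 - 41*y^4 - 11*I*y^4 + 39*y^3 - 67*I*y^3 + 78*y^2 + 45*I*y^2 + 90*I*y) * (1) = y^6 - y^5 + 11*I*y^5 - 41*y^4 - 11*I*y^4 + 39*y^3 - 67*I*y^3 + 78*y^2 + 45*I*y^2 + 90*I*y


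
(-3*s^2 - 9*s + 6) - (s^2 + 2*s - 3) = -4*s^2 - 11*s + 9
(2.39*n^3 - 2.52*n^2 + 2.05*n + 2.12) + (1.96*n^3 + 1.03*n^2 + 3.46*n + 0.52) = 4.35*n^3 - 1.49*n^2 + 5.51*n + 2.64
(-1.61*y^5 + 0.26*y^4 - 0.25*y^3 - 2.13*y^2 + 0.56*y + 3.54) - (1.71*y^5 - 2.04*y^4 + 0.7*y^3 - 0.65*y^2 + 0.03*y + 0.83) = -3.32*y^5 + 2.3*y^4 - 0.95*y^3 - 1.48*y^2 + 0.53*y + 2.71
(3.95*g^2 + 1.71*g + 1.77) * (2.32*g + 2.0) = 9.164*g^3 + 11.8672*g^2 + 7.5264*g + 3.54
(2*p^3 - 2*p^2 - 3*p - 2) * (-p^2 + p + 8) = -2*p^5 + 4*p^4 + 17*p^3 - 17*p^2 - 26*p - 16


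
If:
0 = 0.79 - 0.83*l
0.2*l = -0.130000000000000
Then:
No Solution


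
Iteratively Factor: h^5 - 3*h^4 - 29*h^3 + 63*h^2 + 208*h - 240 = (h + 4)*(h^4 - 7*h^3 - h^2 + 67*h - 60) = (h - 1)*(h + 4)*(h^3 - 6*h^2 - 7*h + 60) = (h - 1)*(h + 3)*(h + 4)*(h^2 - 9*h + 20) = (h - 5)*(h - 1)*(h + 3)*(h + 4)*(h - 4)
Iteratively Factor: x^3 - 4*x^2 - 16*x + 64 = (x - 4)*(x^2 - 16) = (x - 4)*(x + 4)*(x - 4)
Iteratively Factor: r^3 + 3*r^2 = (r)*(r^2 + 3*r) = r^2*(r + 3)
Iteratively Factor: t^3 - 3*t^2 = (t)*(t^2 - 3*t) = t*(t - 3)*(t)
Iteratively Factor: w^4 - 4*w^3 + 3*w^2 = (w - 3)*(w^3 - w^2) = w*(w - 3)*(w^2 - w) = w^2*(w - 3)*(w - 1)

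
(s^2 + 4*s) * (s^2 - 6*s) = s^4 - 2*s^3 - 24*s^2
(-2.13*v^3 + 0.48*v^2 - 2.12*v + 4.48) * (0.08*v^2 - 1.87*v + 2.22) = -0.1704*v^5 + 4.0215*v^4 - 5.7958*v^3 + 5.3884*v^2 - 13.084*v + 9.9456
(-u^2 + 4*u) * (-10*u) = 10*u^3 - 40*u^2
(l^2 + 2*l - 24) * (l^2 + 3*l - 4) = l^4 + 5*l^3 - 22*l^2 - 80*l + 96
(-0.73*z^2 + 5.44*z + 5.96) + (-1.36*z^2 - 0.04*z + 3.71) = -2.09*z^2 + 5.4*z + 9.67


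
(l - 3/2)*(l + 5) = l^2 + 7*l/2 - 15/2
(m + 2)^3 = m^3 + 6*m^2 + 12*m + 8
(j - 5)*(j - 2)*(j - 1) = j^3 - 8*j^2 + 17*j - 10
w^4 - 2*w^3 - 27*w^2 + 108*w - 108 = (w - 3)^2*(w - 2)*(w + 6)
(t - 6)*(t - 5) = t^2 - 11*t + 30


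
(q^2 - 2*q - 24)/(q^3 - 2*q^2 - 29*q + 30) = (q + 4)/(q^2 + 4*q - 5)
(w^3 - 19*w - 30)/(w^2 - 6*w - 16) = (w^2 - 2*w - 15)/(w - 8)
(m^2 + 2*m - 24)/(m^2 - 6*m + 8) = (m + 6)/(m - 2)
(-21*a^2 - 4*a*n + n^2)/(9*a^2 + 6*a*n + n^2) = (-7*a + n)/(3*a + n)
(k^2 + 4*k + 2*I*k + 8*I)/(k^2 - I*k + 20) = (k^2 + 2*k*(2 + I) + 8*I)/(k^2 - I*k + 20)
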